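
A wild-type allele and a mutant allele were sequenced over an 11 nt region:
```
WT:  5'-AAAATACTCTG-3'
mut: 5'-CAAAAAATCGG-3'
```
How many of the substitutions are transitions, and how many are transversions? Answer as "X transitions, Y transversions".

0 transitions, 4 transversions

Mismatches (1-based):
site 1: A→C (purine→pyrimidine, transversion)
site 5: T→A (pyrimidine→purine, transversion)
site 7: C→A (pyrimidine→purine, transversion)
site 10: T→G (pyrimidine→purine, transversion)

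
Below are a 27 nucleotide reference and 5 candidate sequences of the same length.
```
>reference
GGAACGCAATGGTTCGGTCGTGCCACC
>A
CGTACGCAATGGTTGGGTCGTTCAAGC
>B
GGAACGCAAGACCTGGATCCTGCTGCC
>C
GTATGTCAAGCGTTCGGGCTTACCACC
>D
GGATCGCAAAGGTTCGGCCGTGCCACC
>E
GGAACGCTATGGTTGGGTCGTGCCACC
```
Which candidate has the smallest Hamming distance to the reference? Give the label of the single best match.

E

A differs at 6 positions; B differs at 9 positions; C differs at 9 positions; D differs at 3 positions; E differs at 2 positions. The closest is E.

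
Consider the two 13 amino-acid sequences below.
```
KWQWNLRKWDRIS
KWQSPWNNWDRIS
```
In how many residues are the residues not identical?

Comparing position by position, 5 residues differ: 4 (W/S), 5 (N/P), 6 (L/W), 7 (R/N), 8 (K/N).

5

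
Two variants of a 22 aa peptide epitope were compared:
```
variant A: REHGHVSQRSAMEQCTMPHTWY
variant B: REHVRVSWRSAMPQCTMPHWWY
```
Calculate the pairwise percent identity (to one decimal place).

5 positions differ (4, 5, 8, 13, 20), so 17 of 22 match: 17/22 = 77.27%.

77.3%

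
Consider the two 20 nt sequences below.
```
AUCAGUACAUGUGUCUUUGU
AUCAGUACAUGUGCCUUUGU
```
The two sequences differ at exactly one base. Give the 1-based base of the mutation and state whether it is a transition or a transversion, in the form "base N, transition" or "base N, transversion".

base 14, transition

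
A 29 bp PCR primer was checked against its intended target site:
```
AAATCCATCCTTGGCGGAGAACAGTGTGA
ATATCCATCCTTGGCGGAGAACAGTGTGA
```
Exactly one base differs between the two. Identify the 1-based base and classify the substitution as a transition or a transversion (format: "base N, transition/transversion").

base 2, transversion

Base 2 changes A→T. A is a purine and T is a pyrimidine, so this is a transversion.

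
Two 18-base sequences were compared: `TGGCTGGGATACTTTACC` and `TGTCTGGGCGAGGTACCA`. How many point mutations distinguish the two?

8

The sequences differ at positions 3, 9, 10, 12, 13, 15, 16, 18 (1-based) — 8 in total.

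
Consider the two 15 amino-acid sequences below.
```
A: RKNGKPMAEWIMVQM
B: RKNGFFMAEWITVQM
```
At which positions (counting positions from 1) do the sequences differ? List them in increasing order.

5, 6, 12

Scanning 1-based: 5: K/F; 6: P/F; 12: M/T.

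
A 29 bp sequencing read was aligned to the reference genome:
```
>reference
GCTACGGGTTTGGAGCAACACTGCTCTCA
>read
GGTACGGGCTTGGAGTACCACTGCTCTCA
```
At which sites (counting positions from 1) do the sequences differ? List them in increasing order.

Differences at site 2 (C→G), site 9 (T→C), site 16 (C→T), site 18 (A→C).

2, 9, 16, 18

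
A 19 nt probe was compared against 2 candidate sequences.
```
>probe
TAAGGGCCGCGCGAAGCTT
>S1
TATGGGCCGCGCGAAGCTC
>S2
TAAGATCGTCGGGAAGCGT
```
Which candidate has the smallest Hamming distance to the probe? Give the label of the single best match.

Hamming distances to probe — S1: 2; S2: 6.
Smallest is S1 with 2 mismatches.

S1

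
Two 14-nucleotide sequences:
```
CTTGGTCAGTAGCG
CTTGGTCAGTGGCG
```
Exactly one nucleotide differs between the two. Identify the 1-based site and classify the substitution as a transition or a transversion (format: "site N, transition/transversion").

site 11, transition

Site 11 changes A→G. A is a purine and G is a purine, so this is a transition.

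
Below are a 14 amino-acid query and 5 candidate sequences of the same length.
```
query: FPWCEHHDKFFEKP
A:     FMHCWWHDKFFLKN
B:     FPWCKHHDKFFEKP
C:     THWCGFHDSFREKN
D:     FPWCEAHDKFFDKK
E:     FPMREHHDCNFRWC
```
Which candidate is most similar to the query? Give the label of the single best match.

Hamming distances to query — A: 6; B: 1; C: 7; D: 3; E: 7.
Smallest is B with 1 mismatch.

B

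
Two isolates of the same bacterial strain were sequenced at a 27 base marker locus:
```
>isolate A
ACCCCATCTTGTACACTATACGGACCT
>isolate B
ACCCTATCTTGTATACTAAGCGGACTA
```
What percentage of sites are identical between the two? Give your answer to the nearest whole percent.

78%

6 positions differ (5, 14, 19, 20, 26, 27), so 21 of 27 match: 21/27 = 77.78%.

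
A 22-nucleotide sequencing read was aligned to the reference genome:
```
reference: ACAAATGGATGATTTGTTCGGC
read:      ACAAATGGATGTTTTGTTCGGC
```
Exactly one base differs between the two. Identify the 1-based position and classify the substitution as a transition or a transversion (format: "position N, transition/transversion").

position 12, transversion

Position 12 changes A→T. A is a purine and T is a pyrimidine, so this is a transversion.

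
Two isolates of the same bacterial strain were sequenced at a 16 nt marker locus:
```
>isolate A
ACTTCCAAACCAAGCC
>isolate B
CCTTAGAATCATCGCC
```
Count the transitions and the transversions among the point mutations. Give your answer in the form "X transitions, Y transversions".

Mismatches (1-based):
base 1: A→C (purine→pyrimidine, transversion)
base 5: C→A (pyrimidine→purine, transversion)
base 6: C→G (pyrimidine→purine, transversion)
base 9: A→T (purine→pyrimidine, transversion)
base 11: C→A (pyrimidine→purine, transversion)
base 12: A→T (purine→pyrimidine, transversion)
base 13: A→C (purine→pyrimidine, transversion)

0 transitions, 7 transversions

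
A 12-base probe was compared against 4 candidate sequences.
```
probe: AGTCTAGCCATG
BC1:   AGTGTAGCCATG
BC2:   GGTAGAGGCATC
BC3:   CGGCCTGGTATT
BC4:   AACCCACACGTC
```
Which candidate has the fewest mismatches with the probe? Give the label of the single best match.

Hamming distances to probe — BC1: 1; BC2: 5; BC3: 7; BC4: 7.
Smallest is BC1 with 1 mismatch.

BC1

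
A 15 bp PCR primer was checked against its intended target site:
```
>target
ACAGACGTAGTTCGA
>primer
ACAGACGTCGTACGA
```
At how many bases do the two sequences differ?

2

Comparing position by position, 2 bases differ: 9 (A/C), 12 (T/A).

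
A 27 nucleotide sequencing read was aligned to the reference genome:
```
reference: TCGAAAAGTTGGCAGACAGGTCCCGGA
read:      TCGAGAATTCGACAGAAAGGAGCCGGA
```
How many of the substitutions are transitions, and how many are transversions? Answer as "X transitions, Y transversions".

Transitions (purine↔purine or pyrimidine↔pyrimidine): 5 A→G, 10 T→C, 12 G→A.
Transversions (purine↔pyrimidine): 8 G→T, 17 C→A, 21 T→A, 22 C→G.

3 transitions, 4 transversions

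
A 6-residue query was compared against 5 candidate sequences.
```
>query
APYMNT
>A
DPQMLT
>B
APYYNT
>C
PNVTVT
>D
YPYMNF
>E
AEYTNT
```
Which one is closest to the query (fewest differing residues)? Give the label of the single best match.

B

A differs at 3 residues; B differs at 1 residue; C differs at 5 residues; D differs at 2 residues; E differs at 2 residues. The closest is B.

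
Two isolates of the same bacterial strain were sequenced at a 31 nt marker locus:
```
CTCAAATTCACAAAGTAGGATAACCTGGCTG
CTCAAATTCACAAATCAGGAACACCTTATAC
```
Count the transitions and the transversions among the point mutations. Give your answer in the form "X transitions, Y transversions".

Mismatches (1-based):
site 15: G→T (purine→pyrimidine, transversion)
site 16: T→C (pyrimidine→pyrimidine, transition)
site 21: T→A (pyrimidine→purine, transversion)
site 22: A→C (purine→pyrimidine, transversion)
site 27: G→T (purine→pyrimidine, transversion)
site 28: G→A (purine→purine, transition)
site 29: C→T (pyrimidine→pyrimidine, transition)
site 30: T→A (pyrimidine→purine, transversion)
site 31: G→C (purine→pyrimidine, transversion)

3 transitions, 6 transversions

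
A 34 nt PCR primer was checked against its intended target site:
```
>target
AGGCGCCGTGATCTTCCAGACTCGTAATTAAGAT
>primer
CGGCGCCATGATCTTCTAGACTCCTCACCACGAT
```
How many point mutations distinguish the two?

8

Comparing position by position, 8 bases differ: 1 (A/C), 8 (G/A), 17 (C/T), 24 (G/C), 26 (A/C), 28 (T/C), 29 (T/C), 31 (A/C).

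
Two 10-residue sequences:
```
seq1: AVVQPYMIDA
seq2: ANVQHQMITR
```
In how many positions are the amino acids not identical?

Comparing position by position, 5 positions differ: 2 (V/N), 5 (P/H), 6 (Y/Q), 9 (D/T), 10 (A/R).

5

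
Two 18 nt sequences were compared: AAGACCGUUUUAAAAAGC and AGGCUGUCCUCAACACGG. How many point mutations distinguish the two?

11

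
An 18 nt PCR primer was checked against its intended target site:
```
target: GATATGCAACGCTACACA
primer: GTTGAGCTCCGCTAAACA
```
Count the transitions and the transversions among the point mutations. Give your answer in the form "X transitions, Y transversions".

Mismatches (1-based):
base 2: A→T (purine→pyrimidine, transversion)
base 4: A→G (purine→purine, transition)
base 5: T→A (pyrimidine→purine, transversion)
base 8: A→T (purine→pyrimidine, transversion)
base 9: A→C (purine→pyrimidine, transversion)
base 15: C→A (pyrimidine→purine, transversion)

1 transition, 5 transversions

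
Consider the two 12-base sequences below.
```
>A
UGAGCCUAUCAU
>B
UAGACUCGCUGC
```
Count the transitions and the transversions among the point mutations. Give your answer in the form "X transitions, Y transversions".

10 transitions, 0 transversions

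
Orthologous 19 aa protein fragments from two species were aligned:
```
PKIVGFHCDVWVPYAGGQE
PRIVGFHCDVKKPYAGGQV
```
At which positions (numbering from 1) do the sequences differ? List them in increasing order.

2, 11, 12, 19

Differences at position 2 (K→R), position 11 (W→K), position 12 (V→K), position 19 (E→V).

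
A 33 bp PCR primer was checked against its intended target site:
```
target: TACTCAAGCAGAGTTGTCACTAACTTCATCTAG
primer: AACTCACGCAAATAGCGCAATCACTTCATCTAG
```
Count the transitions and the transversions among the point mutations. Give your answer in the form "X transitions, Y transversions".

1 transition, 9 transversions

Mismatches (1-based):
position 1: T→A (pyrimidine→purine, transversion)
position 7: A→C (purine→pyrimidine, transversion)
position 11: G→A (purine→purine, transition)
position 13: G→T (purine→pyrimidine, transversion)
position 14: T→A (pyrimidine→purine, transversion)
position 15: T→G (pyrimidine→purine, transversion)
position 16: G→C (purine→pyrimidine, transversion)
position 17: T→G (pyrimidine→purine, transversion)
position 20: C→A (pyrimidine→purine, transversion)
position 22: A→C (purine→pyrimidine, transversion)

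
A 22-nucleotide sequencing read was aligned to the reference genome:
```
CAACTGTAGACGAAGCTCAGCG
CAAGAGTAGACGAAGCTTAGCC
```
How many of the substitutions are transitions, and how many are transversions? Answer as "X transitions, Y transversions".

1 transition, 3 transversions

Mismatches (1-based):
position 4: C→G (pyrimidine→purine, transversion)
position 5: T→A (pyrimidine→purine, transversion)
position 18: C→T (pyrimidine→pyrimidine, transition)
position 22: G→C (purine→pyrimidine, transversion)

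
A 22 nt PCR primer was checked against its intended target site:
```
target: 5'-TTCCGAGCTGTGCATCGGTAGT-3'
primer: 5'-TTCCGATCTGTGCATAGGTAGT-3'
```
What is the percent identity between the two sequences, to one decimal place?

Mismatches at positions 7, 16 (1-based): 2 of 22.
Identical positions: 20/22 = 90.91% → 90.9%.

90.9%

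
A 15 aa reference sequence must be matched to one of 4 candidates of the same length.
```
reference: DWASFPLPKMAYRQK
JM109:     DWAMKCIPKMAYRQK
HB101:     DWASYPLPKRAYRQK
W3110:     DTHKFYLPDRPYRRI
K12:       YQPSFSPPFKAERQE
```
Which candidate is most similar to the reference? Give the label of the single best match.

HB101

JM109 differs at 4 positions; HB101 differs at 2 positions; W3110 differs at 9 positions; K12 differs at 9 positions. The closest is HB101.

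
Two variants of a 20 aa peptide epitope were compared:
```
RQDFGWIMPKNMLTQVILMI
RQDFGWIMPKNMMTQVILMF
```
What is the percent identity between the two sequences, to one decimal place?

90.0%

Mismatches at positions 13, 20 (1-based): 2 of 20.
Identical positions: 18/20 = 90% → 90.0%.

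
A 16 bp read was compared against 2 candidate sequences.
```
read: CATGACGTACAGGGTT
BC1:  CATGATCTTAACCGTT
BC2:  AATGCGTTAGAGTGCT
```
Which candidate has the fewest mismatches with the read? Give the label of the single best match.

BC1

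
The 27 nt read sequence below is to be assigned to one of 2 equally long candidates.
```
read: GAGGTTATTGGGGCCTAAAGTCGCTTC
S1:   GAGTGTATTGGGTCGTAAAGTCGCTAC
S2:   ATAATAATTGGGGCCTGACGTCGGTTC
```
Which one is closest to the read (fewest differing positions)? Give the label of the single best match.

Hamming distances to read — S1: 5; S2: 8.
Smallest is S1 with 5 mismatches.

S1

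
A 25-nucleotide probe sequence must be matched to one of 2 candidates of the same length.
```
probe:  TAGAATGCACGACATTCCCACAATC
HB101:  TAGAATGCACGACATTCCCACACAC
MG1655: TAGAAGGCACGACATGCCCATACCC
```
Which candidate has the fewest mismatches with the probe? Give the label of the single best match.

Hamming distances to probe — HB101: 2; MG1655: 5.
Smallest is HB101 with 2 mismatches.

HB101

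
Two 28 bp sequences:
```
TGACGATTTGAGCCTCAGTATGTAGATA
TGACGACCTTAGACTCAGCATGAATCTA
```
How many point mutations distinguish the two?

8

Comparing position by position, 8 bases differ: 7 (T/C), 8 (T/C), 10 (G/T), 13 (C/A), 19 (T/C), 23 (T/A), 25 (G/T), 26 (A/C).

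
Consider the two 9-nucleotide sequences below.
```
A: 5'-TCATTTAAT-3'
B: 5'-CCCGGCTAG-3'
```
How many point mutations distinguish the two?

7

The sequences differ at positions 1, 3, 4, 5, 6, 7, 9 (1-based) — 7 in total.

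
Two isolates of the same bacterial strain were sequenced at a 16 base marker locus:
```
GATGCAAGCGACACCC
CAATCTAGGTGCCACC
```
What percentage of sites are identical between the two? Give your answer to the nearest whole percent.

44%

9 positions differ (1, 3, 4, 6, 9, 10, 11, 13, 14), so 7 of 16 match: 7/16 = 43.75%.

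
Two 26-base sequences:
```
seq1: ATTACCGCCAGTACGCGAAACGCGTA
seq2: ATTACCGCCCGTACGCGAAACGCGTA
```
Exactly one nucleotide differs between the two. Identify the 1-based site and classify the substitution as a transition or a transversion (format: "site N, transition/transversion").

The sequences differ only at site 10: A→C (purine→pyrimidine), a transversion.

site 10, transversion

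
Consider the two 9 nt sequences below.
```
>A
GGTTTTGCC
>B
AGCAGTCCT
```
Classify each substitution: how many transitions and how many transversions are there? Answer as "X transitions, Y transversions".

3 transitions, 3 transversions

Mismatches (1-based):
site 1: G→A (purine→purine, transition)
site 3: T→C (pyrimidine→pyrimidine, transition)
site 4: T→A (pyrimidine→purine, transversion)
site 5: T→G (pyrimidine→purine, transversion)
site 7: G→C (purine→pyrimidine, transversion)
site 9: C→T (pyrimidine→pyrimidine, transition)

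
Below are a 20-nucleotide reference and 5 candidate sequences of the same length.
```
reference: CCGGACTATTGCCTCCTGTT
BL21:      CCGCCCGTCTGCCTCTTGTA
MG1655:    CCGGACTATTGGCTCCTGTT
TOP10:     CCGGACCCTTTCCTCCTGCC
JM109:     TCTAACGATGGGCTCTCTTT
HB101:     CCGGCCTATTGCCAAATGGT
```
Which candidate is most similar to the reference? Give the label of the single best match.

MG1655

Hamming distances to reference — BL21: 7; MG1655: 1; TOP10: 5; JM109: 9; HB101: 5.
Smallest is MG1655 with 1 mismatch.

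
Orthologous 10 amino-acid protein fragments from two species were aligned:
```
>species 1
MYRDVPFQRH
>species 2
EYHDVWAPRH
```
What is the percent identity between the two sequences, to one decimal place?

50.0%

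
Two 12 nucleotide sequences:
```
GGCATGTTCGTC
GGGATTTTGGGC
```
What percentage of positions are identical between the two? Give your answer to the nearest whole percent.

4 positions differ (3, 6, 9, 11), so 8 of 12 match: 8/12 = 66.67%.

67%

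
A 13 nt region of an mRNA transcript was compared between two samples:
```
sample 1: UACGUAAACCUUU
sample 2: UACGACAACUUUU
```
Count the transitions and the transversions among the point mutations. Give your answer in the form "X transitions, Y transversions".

Transitions (purine↔purine or pyrimidine↔pyrimidine): 10 C→U.
Transversions (purine↔pyrimidine): 5 U→A, 6 A→C.

1 transition, 2 transversions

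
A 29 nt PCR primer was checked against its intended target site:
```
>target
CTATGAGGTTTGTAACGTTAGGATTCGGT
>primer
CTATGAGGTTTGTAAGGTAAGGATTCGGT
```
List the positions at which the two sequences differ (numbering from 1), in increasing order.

16, 19

Scanning 1-based: 16: C/G; 19: T/A.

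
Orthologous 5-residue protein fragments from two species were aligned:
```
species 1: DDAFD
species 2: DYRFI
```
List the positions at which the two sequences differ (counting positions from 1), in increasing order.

2, 3, 5

Scanning 1-based: 2: D/Y; 3: A/R; 5: D/I.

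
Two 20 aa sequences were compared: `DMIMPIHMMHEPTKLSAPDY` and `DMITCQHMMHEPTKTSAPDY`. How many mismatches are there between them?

4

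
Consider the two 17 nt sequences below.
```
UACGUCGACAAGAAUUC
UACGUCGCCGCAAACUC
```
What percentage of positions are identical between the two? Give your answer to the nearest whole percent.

71%

5 positions differ (8, 10, 11, 12, 15), so 12 of 17 match: 12/17 = 70.59%.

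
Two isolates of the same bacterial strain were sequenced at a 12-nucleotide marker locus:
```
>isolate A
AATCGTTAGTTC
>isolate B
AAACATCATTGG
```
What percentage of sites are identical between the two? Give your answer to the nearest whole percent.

50%

6 positions differ (3, 5, 7, 9, 11, 12), so 6 of 12 match: 6/12 = 50%.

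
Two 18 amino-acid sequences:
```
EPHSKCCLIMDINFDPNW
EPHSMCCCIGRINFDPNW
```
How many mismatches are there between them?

The sequences differ at positions 5, 8, 10, 11 (1-based) — 4 in total.

4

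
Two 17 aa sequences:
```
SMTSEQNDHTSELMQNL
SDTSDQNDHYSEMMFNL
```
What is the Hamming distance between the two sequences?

5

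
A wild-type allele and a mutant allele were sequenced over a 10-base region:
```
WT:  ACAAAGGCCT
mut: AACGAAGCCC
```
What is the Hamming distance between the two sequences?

5

The sequences differ at bases 2, 3, 4, 6, 10 (1-based) — 5 in total.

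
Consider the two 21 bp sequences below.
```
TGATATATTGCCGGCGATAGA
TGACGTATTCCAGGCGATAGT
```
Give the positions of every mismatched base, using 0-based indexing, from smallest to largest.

Differences at position 3 (T→C), position 4 (A→G), position 9 (G→C), position 11 (C→A), position 20 (A→T).

3, 4, 9, 11, 20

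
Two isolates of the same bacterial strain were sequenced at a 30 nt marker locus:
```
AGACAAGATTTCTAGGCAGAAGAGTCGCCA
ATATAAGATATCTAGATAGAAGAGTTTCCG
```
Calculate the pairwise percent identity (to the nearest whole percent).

73%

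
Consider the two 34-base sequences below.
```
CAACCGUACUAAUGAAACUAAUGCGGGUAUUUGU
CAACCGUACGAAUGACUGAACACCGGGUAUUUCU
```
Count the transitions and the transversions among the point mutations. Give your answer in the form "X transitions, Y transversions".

Transitions (purine↔purine or pyrimidine↔pyrimidine): none.
Transversions (purine↔pyrimidine): 10 U→G, 16 A→C, 17 A→U, 18 C→G, 19 U→A, 21 A→C, 22 U→A, 23 G→C, 33 G→C.

0 transitions, 9 transversions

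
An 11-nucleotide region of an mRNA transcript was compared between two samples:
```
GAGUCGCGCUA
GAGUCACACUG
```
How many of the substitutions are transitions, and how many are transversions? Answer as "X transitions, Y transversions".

3 transitions, 0 transversions

Mismatches (1-based):
site 6: G→A (purine→purine, transition)
site 8: G→A (purine→purine, transition)
site 11: A→G (purine→purine, transition)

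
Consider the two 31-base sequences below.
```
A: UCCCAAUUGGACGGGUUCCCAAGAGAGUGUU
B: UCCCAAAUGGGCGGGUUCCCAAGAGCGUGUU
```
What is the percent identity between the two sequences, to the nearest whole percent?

90%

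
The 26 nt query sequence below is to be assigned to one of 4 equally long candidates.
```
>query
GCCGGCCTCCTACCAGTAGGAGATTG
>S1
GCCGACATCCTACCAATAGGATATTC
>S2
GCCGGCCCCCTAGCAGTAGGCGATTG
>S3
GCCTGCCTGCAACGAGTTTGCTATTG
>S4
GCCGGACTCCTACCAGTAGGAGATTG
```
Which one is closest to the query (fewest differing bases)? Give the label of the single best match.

S4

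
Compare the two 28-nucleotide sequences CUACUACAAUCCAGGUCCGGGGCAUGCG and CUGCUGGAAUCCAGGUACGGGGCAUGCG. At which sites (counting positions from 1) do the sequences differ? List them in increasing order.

Differences at site 3 (A→G), site 6 (A→G), site 7 (C→G), site 17 (C→A).

3, 6, 7, 17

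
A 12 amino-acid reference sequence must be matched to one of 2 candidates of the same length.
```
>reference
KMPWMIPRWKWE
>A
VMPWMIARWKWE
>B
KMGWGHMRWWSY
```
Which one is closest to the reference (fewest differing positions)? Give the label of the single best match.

Hamming distances to reference — A: 2; B: 7.
Smallest is A with 2 mismatches.

A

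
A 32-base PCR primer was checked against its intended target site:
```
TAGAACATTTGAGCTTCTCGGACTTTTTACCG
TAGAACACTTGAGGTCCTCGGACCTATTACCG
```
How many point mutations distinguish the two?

The sequences differ at positions 8, 14, 16, 24, 26 (1-based) — 5 in total.

5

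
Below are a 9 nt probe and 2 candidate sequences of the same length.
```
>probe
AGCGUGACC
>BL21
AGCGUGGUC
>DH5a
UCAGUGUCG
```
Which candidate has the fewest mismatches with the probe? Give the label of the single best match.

Hamming distances to probe — BL21: 2; DH5a: 5.
Smallest is BL21 with 2 mismatches.

BL21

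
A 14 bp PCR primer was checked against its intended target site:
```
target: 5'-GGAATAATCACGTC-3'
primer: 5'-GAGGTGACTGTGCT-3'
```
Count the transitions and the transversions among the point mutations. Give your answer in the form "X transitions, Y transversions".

10 transitions, 0 transversions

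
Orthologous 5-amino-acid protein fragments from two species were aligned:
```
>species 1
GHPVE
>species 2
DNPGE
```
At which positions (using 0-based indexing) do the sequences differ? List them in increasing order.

0, 1, 3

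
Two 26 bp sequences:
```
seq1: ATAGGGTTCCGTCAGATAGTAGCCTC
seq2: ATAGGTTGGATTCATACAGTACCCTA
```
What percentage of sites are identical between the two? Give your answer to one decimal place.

9 positions differ (6, 8, 9, 10, 11, 15, 17, 22, 26), so 17 of 26 match: 17/26 = 65.38%.

65.4%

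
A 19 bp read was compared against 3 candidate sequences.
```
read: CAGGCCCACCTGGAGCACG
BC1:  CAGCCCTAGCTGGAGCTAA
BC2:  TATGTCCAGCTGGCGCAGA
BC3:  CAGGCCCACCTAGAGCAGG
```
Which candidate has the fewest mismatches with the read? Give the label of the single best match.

BC1 differs at 6 sites; BC2 differs at 7 sites; BC3 differs at 2 sites. The closest is BC3.

BC3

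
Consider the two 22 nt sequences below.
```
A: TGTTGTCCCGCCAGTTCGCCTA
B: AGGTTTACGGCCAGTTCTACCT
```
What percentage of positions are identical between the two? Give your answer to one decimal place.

Mismatches at positions 1, 3, 5, 7, 9, 18, 19, 21, 22 (1-based): 9 of 22.
Identical positions: 13/22 = 59.09% → 59.1%.

59.1%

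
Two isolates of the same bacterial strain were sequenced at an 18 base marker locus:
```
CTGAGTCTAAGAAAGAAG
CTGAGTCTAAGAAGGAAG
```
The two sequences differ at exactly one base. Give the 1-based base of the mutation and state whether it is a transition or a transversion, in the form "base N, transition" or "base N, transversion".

Base 14 changes A→G. A is a purine and G is a purine, so this is a transition.

base 14, transition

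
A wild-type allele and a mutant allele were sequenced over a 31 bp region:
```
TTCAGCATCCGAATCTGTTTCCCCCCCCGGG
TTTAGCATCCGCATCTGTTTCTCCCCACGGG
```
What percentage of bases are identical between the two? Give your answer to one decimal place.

87.1%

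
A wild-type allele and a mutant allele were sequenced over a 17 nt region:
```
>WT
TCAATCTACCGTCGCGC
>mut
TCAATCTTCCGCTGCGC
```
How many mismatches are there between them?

The sequences differ at bases 8, 12, 13 (1-based) — 3 in total.

3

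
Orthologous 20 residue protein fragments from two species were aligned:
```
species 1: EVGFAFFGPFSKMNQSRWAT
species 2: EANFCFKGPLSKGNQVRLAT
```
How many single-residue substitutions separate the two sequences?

8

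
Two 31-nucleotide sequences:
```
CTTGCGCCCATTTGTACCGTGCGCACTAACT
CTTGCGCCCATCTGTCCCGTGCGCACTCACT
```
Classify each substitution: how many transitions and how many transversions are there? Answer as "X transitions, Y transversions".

1 transition, 2 transversions

Transitions (purine↔purine or pyrimidine↔pyrimidine): 12 T→C.
Transversions (purine↔pyrimidine): 16 A→C, 28 A→C.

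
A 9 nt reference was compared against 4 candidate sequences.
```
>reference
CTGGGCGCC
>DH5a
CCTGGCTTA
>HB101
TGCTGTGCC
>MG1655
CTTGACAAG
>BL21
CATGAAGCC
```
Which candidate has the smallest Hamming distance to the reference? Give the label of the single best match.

Hamming distances to reference — DH5a: 5; HB101: 5; MG1655: 5; BL21: 4.
Smallest is BL21 with 4 mismatches.

BL21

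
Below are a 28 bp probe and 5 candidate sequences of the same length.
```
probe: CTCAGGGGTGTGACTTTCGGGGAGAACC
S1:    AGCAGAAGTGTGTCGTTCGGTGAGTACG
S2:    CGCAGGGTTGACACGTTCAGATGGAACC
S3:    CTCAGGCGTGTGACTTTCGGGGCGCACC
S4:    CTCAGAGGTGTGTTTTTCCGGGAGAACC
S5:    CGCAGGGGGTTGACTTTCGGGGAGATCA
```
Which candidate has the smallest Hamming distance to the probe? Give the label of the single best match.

Hamming distances to probe — S1: 9; S2: 9; S3: 3; S4: 4; S5: 5.
Smallest is S3 with 3 mismatches.

S3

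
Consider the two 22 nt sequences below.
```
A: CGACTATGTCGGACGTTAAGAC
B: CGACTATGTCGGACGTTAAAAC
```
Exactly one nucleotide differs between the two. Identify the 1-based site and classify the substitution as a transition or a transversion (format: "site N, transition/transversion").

The sequences differ only at site 20: G→A (purine→purine), a transition.

site 20, transition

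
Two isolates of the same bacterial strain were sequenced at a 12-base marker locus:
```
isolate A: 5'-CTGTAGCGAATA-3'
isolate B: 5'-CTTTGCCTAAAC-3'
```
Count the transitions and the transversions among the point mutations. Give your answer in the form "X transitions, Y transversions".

1 transition, 5 transversions

Mismatches (1-based):
site 3: G→T (purine→pyrimidine, transversion)
site 5: A→G (purine→purine, transition)
site 6: G→C (purine→pyrimidine, transversion)
site 8: G→T (purine→pyrimidine, transversion)
site 11: T→A (pyrimidine→purine, transversion)
site 12: A→C (purine→pyrimidine, transversion)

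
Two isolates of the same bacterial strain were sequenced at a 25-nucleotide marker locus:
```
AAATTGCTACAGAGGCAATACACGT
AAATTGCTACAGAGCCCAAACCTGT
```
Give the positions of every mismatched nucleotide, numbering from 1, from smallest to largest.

Differences at position 15 (G→C), position 17 (A→C), position 19 (T→A), position 22 (A→C), position 23 (C→T).

15, 17, 19, 22, 23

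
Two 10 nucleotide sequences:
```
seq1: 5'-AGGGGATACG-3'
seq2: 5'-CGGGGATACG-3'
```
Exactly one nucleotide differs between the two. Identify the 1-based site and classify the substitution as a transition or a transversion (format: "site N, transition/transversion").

site 1, transversion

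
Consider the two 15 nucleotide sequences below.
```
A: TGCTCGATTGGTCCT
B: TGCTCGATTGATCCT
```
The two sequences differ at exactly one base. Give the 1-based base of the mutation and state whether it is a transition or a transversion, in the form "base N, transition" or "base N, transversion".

Base 11 changes G→A. G is a purine and A is a purine, so this is a transition.

base 11, transition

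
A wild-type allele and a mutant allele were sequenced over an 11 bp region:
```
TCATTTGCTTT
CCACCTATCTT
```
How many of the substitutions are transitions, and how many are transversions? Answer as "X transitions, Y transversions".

Transitions (purine↔purine or pyrimidine↔pyrimidine): 1 T→C, 4 T→C, 5 T→C, 7 G→A, 8 C→T, 9 T→C.
Transversions (purine↔pyrimidine): none.

6 transitions, 0 transversions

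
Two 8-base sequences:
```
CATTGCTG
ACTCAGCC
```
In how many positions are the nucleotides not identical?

7

The sequences differ at positions 1, 2, 4, 5, 6, 7, 8 (1-based) — 7 in total.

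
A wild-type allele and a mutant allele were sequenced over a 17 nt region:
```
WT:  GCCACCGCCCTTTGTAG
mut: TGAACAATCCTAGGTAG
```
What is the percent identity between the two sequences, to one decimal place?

Mismatches at positions 1, 2, 3, 6, 7, 8, 12, 13 (1-based): 8 of 17.
Identical positions: 9/17 = 52.94% → 52.9%.

52.9%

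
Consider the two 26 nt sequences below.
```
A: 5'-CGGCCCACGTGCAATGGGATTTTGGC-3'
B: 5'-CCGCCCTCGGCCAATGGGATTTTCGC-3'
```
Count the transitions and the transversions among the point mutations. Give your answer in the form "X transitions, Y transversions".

0 transitions, 5 transversions

Transitions (purine↔purine or pyrimidine↔pyrimidine): none.
Transversions (purine↔pyrimidine): 2 G→C, 7 A→T, 10 T→G, 11 G→C, 24 G→C.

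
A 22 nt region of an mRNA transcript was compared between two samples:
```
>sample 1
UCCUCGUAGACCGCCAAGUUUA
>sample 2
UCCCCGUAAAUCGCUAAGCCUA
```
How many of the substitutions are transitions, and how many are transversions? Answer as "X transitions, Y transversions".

Transitions (purine↔purine or pyrimidine↔pyrimidine): 4 U→C, 9 G→A, 11 C→U, 15 C→U, 19 U→C, 20 U→C.
Transversions (purine↔pyrimidine): none.

6 transitions, 0 transversions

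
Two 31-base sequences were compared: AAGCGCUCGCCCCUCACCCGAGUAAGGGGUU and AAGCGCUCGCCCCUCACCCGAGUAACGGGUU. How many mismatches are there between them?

1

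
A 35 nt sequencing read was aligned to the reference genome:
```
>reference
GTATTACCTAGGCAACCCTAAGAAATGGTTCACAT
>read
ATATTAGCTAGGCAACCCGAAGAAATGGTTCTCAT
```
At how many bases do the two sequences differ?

Mismatches (1-based): base 1: G→A; base 7: C→G; base 19: T→G; base 32: A→T.

4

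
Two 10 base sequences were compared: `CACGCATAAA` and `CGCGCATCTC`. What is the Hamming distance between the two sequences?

4

The sequences differ at positions 2, 8, 9, 10 (1-based) — 4 in total.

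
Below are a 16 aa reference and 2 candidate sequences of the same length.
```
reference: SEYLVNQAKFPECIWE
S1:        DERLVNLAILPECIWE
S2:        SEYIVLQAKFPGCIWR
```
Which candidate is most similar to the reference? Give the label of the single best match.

S2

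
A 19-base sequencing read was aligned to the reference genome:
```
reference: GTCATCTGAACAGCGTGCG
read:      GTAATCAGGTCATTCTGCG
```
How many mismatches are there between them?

Mismatches (1-based): site 3: C→A; site 7: T→A; site 9: A→G; site 10: A→T; site 13: G→T; site 14: C→T; site 15: G→C.

7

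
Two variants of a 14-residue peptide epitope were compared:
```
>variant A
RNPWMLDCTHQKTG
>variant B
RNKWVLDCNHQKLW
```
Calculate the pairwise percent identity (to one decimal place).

5 positions differ (3, 5, 9, 13, 14), so 9 of 14 match: 9/14 = 64.29%.

64.3%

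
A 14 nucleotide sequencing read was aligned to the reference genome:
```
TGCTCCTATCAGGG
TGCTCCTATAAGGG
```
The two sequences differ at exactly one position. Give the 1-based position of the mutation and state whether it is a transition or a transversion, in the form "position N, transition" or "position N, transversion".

position 10, transversion

The sequences differ only at position 10: C→A (pyrimidine→purine), a transversion.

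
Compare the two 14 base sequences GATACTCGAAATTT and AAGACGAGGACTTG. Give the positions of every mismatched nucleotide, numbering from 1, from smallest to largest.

Scanning 1-based: 1: G/A; 3: T/G; 6: T/G; 7: C/A; 9: A/G; 11: A/C; 14: T/G.

1, 3, 6, 7, 9, 11, 14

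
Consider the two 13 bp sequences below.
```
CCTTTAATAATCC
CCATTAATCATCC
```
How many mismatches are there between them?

2

The sequences differ at sites 3, 9 (1-based) — 2 in total.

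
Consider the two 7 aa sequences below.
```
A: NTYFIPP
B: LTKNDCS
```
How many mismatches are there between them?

Mismatches (1-based): residue 1: N→L; residue 3: Y→K; residue 4: F→N; residue 5: I→D; residue 6: P→C; residue 7: P→S.

6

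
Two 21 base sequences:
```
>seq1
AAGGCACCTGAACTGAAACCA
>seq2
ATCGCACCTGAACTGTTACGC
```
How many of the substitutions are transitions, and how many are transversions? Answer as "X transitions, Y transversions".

0 transitions, 6 transversions

Mismatches (1-based):
site 2: A→T (purine→pyrimidine, transversion)
site 3: G→C (purine→pyrimidine, transversion)
site 16: A→T (purine→pyrimidine, transversion)
site 17: A→T (purine→pyrimidine, transversion)
site 20: C→G (pyrimidine→purine, transversion)
site 21: A→C (purine→pyrimidine, transversion)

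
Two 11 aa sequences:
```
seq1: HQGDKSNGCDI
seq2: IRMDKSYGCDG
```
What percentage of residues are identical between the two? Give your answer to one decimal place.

5 positions differ (1, 2, 3, 7, 11), so 6 of 11 match: 6/11 = 54.55%.

54.5%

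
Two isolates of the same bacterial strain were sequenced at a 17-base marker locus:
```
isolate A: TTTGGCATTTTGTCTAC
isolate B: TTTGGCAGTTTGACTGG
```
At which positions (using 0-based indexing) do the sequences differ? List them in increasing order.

7, 12, 15, 16

Scanning 0-based: 7: T/G; 12: T/A; 15: A/G; 16: C/G.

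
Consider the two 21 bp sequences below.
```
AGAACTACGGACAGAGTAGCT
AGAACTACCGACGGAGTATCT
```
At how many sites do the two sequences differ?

3

Mismatches (1-based): site 9: G→C; site 13: A→G; site 19: G→T.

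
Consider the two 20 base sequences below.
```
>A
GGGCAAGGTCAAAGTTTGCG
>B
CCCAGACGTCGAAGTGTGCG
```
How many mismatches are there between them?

Comparing position by position, 8 bases differ: 1 (G/C), 2 (G/C), 3 (G/C), 4 (C/A), 5 (A/G), 7 (G/C), 11 (A/G), 16 (T/G).

8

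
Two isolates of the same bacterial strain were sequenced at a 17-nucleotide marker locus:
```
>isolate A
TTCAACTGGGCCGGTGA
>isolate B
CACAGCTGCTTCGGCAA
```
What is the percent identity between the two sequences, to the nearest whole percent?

Mismatches at positions 1, 2, 5, 9, 10, 11, 15, 16 (1-based): 8 of 17.
Identical positions: 9/17 = 52.94% → 53%.

53%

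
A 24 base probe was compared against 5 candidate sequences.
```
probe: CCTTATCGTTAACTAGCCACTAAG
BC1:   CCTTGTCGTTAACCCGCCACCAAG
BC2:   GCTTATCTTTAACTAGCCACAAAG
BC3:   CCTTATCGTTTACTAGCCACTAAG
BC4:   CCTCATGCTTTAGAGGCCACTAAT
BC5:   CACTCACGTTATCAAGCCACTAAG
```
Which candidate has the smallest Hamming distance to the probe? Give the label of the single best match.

BC1 differs at 4 positions; BC2 differs at 3 positions; BC3 differs at 1 position; BC4 differs at 8 positions; BC5 differs at 6 positions. The closest is BC3.

BC3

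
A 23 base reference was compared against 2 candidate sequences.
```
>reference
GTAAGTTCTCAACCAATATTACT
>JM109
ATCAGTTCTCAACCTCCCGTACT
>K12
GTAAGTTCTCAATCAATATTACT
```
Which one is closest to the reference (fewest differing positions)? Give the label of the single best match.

JM109 differs at 7 positions; K12 differs at 1 position. The closest is K12.

K12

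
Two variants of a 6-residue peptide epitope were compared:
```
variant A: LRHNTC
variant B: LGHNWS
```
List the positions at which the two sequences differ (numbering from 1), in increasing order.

Scanning 1-based: 2: R/G; 5: T/W; 6: C/S.

2, 5, 6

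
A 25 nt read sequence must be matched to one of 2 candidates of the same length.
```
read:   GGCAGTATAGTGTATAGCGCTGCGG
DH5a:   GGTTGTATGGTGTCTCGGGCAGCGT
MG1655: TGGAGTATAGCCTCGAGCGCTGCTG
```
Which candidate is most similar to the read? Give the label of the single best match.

MG1655

DH5a differs at 8 bases; MG1655 differs at 7 bases. The closest is MG1655.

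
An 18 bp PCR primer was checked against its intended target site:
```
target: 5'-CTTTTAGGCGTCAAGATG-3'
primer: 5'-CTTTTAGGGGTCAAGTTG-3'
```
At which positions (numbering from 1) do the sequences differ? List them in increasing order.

9, 16

Differences at position 9 (C→G), position 16 (A→T).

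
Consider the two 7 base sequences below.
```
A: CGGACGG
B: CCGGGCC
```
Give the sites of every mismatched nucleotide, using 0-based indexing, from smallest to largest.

1, 3, 4, 5, 6

Differences at site 1 (G→C), site 3 (A→G), site 4 (C→G), site 5 (G→C), site 6 (G→C).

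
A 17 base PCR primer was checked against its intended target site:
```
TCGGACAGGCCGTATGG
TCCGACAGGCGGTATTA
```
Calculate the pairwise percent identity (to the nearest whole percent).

76%

Mismatches at positions 3, 11, 16, 17 (1-based): 4 of 17.
Identical positions: 13/17 = 76.47% → 76%.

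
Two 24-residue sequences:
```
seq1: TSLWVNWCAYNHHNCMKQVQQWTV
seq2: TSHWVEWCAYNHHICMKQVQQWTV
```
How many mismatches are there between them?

The sequences differ at residues 3, 6, 14 (1-based) — 3 in total.

3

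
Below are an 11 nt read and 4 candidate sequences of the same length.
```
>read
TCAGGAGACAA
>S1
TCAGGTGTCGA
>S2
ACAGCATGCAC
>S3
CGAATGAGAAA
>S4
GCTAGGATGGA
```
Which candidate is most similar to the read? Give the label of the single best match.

Hamming distances to read — S1: 3; S2: 5; S3: 8; S4: 8.
Smallest is S1 with 3 mismatches.

S1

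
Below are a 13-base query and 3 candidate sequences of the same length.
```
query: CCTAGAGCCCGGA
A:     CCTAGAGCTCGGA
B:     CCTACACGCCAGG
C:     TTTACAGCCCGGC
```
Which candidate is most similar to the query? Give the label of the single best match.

A

A differs at 1 base; B differs at 5 bases; C differs at 4 bases. The closest is A.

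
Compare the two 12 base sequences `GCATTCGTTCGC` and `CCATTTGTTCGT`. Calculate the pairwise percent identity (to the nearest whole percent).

75%

Mismatches at positions 1, 6, 12 (1-based): 3 of 12.
Identical positions: 9/12 = 75% → 75%.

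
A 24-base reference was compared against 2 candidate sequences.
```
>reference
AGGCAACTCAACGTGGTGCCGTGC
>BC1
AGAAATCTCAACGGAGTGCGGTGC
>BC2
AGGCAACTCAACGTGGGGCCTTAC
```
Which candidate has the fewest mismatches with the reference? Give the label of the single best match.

BC2

BC1 differs at 6 bases; BC2 differs at 3 bases. The closest is BC2.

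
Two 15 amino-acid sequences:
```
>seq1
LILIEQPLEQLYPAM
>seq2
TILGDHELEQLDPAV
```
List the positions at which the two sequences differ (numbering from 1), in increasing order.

Differences at position 1 (L→T), position 4 (I→G), position 5 (E→D), position 6 (Q→H), position 7 (P→E), position 12 (Y→D), position 15 (M→V).

1, 4, 5, 6, 7, 12, 15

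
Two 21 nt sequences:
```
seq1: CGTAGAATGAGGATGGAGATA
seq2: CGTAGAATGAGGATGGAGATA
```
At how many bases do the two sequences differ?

0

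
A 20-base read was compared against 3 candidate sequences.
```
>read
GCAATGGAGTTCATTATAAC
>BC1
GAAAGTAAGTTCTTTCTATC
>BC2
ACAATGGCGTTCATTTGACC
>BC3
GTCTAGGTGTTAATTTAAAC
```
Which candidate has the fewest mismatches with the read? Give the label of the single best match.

BC2

BC1 differs at 7 positions; BC2 differs at 5 positions; BC3 differs at 8 positions. The closest is BC2.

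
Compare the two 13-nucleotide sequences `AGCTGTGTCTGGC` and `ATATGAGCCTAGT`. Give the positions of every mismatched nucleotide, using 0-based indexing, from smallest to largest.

1, 2, 5, 7, 10, 12

Scanning 0-based: 1: G/T; 2: C/A; 5: T/A; 7: T/C; 10: G/A; 12: C/T.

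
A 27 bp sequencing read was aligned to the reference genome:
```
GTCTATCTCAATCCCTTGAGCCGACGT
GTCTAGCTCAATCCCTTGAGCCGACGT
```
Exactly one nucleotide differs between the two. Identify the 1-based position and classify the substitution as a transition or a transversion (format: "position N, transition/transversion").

position 6, transversion

The sequences differ only at position 6: T→G (pyrimidine→purine), a transversion.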